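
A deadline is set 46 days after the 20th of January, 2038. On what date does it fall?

Jan has 31 days: +12 → Feb 1, 2038 (34 left).
Feb has 28 days: +28 → Mar 1, 2038 (6 left).
+6 → Mar 7, 2038.

March 7, 2038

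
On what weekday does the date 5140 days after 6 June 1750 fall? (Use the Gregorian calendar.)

First find the weekday of Jun 6, 1750. Doomsday rule: the anchor day for the 1700s is Sunday. For year 50: 50÷12 = 4 r 2, and 2÷4 = 0, so 4+2+0 = 6.
Sunday + 6 ≡ Saturday — that's 1750's doomsday.
In June the doomsday date is Jun 6.
Jun 6 is the doomsday itself: Saturday.
5140 mod 7 = 2, so 5140 days after a Saturday is Saturday + 2 = Monday.

Monday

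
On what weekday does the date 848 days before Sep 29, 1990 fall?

Friday

Sep 29, 1990 is a Saturday.
848 mod 7 = 1, so 848 days before a Saturday is Saturday − 1 = Friday.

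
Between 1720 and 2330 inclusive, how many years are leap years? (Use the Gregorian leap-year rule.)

148

Multiples of 4 in [1720,2330]: 153.
Of those, multiples of 100: 6 (not leap unless ÷400).
Multiples of 400: 1.
Leap years = 153 − 6 + 1 = 148.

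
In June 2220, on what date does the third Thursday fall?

June 15, 2220

June 1, 2220 is a Thursday.
The first Thursday is therefore June 1 (same day).
The third Thursday is 1 + 2×7 = June 15.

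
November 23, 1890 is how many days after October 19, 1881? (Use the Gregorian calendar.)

3322

Oct 19, 1881 → Oct 19, 1882: 365 days.
Oct 19, 1882 → Oct 19, 1883: 365 days.
Oct 19, 1883 → Oct 19, 1884: 366 days (Feb 29, 1884 is in that span).
Oct 19, 1884 → Oct 19, 1885: 365 days.
Oct 19, 1885 → Oct 19, 1886: 365 days.
Oct 19, 1886 → Oct 19, 1887: 365 days.
Oct 19, 1887 → Oct 19, 1888: 366 days (Feb 29, 1888 is in that span).
Oct 19, 1888 → Oct 19, 1889: 365 days.
Oct 19, 1889 → Nov 19, 1889: 31 days (October has 31).
Nov 19, 1889 → Dec 19, 1889: 30 days (November has 30).
Dec 19, 1889 → Jan 19, 1890: 31 days (December has 31).
Jan 19, 1890 → Feb 19, 1890: 31 days (January has 31).
Feb 19, 1890 → Mar 19, 1890: 28 days (February has 28).
Mar 19, 1890 → Apr 19, 1890: 31 days (March has 31).
Apr 19, 1890 → May 19, 1890: 30 days (April has 30).
May 19, 1890 → Jun 19, 1890: 31 days (May has 31).
Jun 19, 1890 → Jul 19, 1890: 30 days (June has 30).
Jul 19, 1890 → Aug 19, 1890: 31 days (July has 31).
Aug 19, 1890 → Sep 19, 1890: 31 days (August has 31).
Sep 19, 1890 → Oct 19, 1890: 30 days (September has 30).
Oct 19, 1890 → Nov 19, 1890: 31 days (October has 31).
Nov 19, 1890 → Nov 23, 1890: 4 days.
Total: 3322 days.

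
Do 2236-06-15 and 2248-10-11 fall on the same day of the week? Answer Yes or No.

Yes

From Jun 15, 2236 to Oct 11, 2248 is 4501 days.
4501 mod 7 = 0, so they are the same weekday.
(Jun 15, 2236 is a Wednesday; Oct 11, 2248 is a Wednesday.)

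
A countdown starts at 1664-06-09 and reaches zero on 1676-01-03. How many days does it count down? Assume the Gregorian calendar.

Jun 9, 1664 → Jun 9, 1665: 365 days.
Jun 9, 1665 → Jun 9, 1666: 365 days.
Jun 9, 1666 → Jun 9, 1667: 365 days.
Jun 9, 1667 → Jun 9, 1668: 366 days (Feb 29, 1668 is in that span).
Jun 9, 1668 → Jun 9, 1669: 365 days.
Jun 9, 1669 → Jun 9, 1670: 365 days.
Jun 9, 1670 → Jun 9, 1671: 365 days.
Jun 9, 1671 → Jun 9, 1672: 366 days (Feb 29, 1672 is in that span).
Jun 9, 1672 → Jun 9, 1673: 365 days.
Jun 9, 1673 → Jun 9, 1674: 365 days.
Jun 9, 1674 → Jun 9, 1675: 365 days.
Jun 9, 1675 → Jul 9, 1675: 30 days (June has 30).
Jul 9, 1675 → Aug 9, 1675: 31 days (July has 31).
Aug 9, 1675 → Sep 9, 1675: 31 days (August has 31).
Sep 9, 1675 → Oct 9, 1675: 30 days (September has 30).
Oct 9, 1675 → Nov 9, 1675: 31 days (October has 31).
Nov 9, 1675 → Dec 9, 1675: 30 days (November has 30).
Dec 9, 1675 → Jan 3, 1676: 25 days.
Total: 4225 days.

4225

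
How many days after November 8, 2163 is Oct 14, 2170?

Nov 8, 2163 → Nov 8, 2164: 366 days (Feb 29, 2164 is in that span).
Nov 8, 2164 → Nov 8, 2165: 365 days.
Nov 8, 2165 → Nov 8, 2166: 365 days.
Nov 8, 2166 → Nov 8, 2167: 365 days.
Nov 8, 2167 → Nov 8, 2168: 366 days (Feb 29, 2168 is in that span).
Nov 8, 2168 → Nov 8, 2169: 365 days.
Nov 8, 2169 → Dec 8, 2169: 30 days (November has 30).
Dec 8, 2169 → Jan 8, 2170: 31 days (December has 31).
Jan 8, 2170 → Feb 8, 2170: 31 days (January has 31).
Feb 8, 2170 → Mar 8, 2170: 28 days (February has 28).
Mar 8, 2170 → Apr 8, 2170: 31 days (March has 31).
Apr 8, 2170 → May 8, 2170: 30 days (April has 30).
May 8, 2170 → Jun 8, 2170: 31 days (May has 31).
Jun 8, 2170 → Jul 8, 2170: 30 days (June has 30).
Jul 8, 2170 → Aug 8, 2170: 31 days (July has 31).
Aug 8, 2170 → Sep 8, 2170: 31 days (August has 31).
Sep 8, 2170 → Oct 8, 2170: 30 days (September has 30).
Oct 8, 2170 → Oct 14, 2170: 6 days.
Total: 2532 days.

2532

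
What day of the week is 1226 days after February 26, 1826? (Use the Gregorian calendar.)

Monday

Feb 26, 1826 is a Sunday.
1226 mod 7 = 1, so 1226 days after a Sunday is Sunday + 1 = Monday.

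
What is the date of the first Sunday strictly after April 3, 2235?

April 5, 2235

Apr 3, 2235 is a Friday.
From Friday to the next Sunday is 2 days.
Apr 3, 2235 + 2 = Apr 5, 2235.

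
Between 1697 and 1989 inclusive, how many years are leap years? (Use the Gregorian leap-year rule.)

70

Multiples of 4 in [1697,1989]: 73.
Of those, multiples of 100: 3 (not leap unless ÷400).
Multiples of 400: 0.
Leap years = 73 − 3 + 0 = 70.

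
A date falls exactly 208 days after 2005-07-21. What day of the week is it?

Tuesday

Jul 21, 2005 is a Thursday.
208 mod 7 = 5, so 208 days after a Thursday is Thursday + 5 = Tuesday.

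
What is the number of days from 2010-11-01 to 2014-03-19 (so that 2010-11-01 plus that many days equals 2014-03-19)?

Nov 1, 2010 → Nov 1, 2011: 365 days.
Nov 1, 2011 → Nov 1, 2012: 366 days (Feb 29, 2012 is in that span).
Nov 1, 2012 → Nov 1, 2013: 365 days.
Nov 1, 2013 → Dec 1, 2013: 30 days (November has 30).
Dec 1, 2013 → Jan 1, 2014: 31 days (December has 31).
Jan 1, 2014 → Feb 1, 2014: 31 days (January has 31).
Feb 1, 2014 → Mar 1, 2014: 28 days (February has 28).
Mar 1, 2014 → Mar 19, 2014: 18 days.
Total: 1234 days.

1234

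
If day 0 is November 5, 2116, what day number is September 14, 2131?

Nov 5, 2116 → Nov 5, 2117: 365 days.
Nov 5, 2117 → Nov 5, 2118: 365 days.
Nov 5, 2118 → Nov 5, 2119: 365 days.
Nov 5, 2119 → Nov 5, 2120: 366 days (Feb 29, 2120 is in that span).
Nov 5, 2120 → Nov 5, 2121: 365 days.
Nov 5, 2121 → Nov 5, 2122: 365 days.
Nov 5, 2122 → Nov 5, 2123: 365 days.
Nov 5, 2123 → Nov 5, 2124: 366 days (Feb 29, 2124 is in that span).
Nov 5, 2124 → Nov 5, 2125: 365 days.
Nov 5, 2125 → Nov 5, 2126: 365 days.
Nov 5, 2126 → Nov 5, 2127: 365 days.
Nov 5, 2127 → Nov 5, 2128: 366 days (Feb 29, 2128 is in that span).
Nov 5, 2128 → Nov 5, 2129: 365 days.
Nov 5, 2129 → Nov 5, 2130: 365 days.
Nov 5, 2130 → Dec 5, 2130: 30 days (November has 30).
Dec 5, 2130 → Jan 5, 2131: 31 days (December has 31).
Jan 5, 2131 → Feb 5, 2131: 31 days (January has 31).
Feb 5, 2131 → Mar 5, 2131: 28 days (February has 28).
Mar 5, 2131 → Apr 5, 2131: 31 days (March has 31).
Apr 5, 2131 → May 5, 2131: 30 days (April has 30).
May 5, 2131 → Jun 5, 2131: 31 days (May has 31).
Jun 5, 2131 → Jul 5, 2131: 30 days (June has 30).
Jul 5, 2131 → Aug 5, 2131: 31 days (July has 31).
Aug 5, 2131 → Sep 5, 2131: 31 days (August has 31).
Sep 5, 2131 → Sep 14, 2131: 9 days.
Total: 5426 days.

5426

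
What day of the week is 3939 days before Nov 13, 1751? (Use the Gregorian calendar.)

First find the weekday of Nov 13, 1751. Doomsday rule: the anchor day for the 1700s is Sunday. For year 51: 51÷12 = 4 r 3, and 3÷4 = 0, so 4+3+0 = 7.
Sunday + 7 ≡ Sunday — that's 1751's doomsday.
In November the doomsday date is Nov 7.
Nov 13 is 6 days after Nov 7; 6 mod 7 = 6, so Sunday + 6 = Saturday.
3939 mod 7 = 5, so 3939 days before a Saturday is Saturday − 5 = Monday.

Monday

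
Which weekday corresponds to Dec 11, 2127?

Thursday

Doomsday rule: the anchor day for the 2100s is Sunday. For year 27: 27÷12 = 2 r 3, and 3÷4 = 0, so 2+3+0 = 5.
Sunday + 5 ≡ Friday — that's 2127's doomsday.
In December the doomsday date is Dec 12.
Dec 11 is 1 day before Dec 12; 1 mod 7 = 1, so Friday − 1 = Thursday.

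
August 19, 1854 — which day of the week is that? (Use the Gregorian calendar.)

Doomsday rule: the anchor day for the 1800s is Friday. For year 54: 54÷12 = 4 r 6, and 6÷4 = 1, so 4+6+1 = 11.
Friday + 11 ≡ Tuesday — that's 1854's doomsday.
In August the doomsday date is Aug 8.
Aug 19 is 11 days after Aug 8; 11 mod 7 = 4, so Tuesday + 4 = Saturday.

Saturday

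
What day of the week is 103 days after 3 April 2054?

Wednesday

Apr 3, 2054 is a Friday.
103 mod 7 = 5, so 103 days after a Friday is Friday + 5 = Wednesday.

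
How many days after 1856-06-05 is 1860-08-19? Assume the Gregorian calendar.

Jun 5, 1856 → Jun 5, 1857: 365 days.
Jun 5, 1857 → Jun 5, 1858: 365 days.
Jun 5, 1858 → Jun 5, 1859: 365 days.
Jun 5, 1859 → Jun 5, 1860: 366 days (Feb 29, 1860 is in that span).
Jun 5, 1860 → Jul 5, 1860: 30 days (June has 30).
Jul 5, 1860 → Aug 5, 1860: 31 days (July has 31).
Aug 5, 1860 → Aug 19, 1860: 14 days.
Total: 1536 days.

1536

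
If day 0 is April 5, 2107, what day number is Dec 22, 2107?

Apr 5, 2107 → May 5, 2107: 30 days (April has 30).
May 5, 2107 → Jun 5, 2107: 31 days (May has 31).
Jun 5, 2107 → Jul 5, 2107: 30 days (June has 30).
Jul 5, 2107 → Aug 5, 2107: 31 days (July has 31).
Aug 5, 2107 → Sep 5, 2107: 31 days (August has 31).
Sep 5, 2107 → Oct 5, 2107: 30 days (September has 30).
Oct 5, 2107 → Nov 5, 2107: 31 days (October has 31).
Nov 5, 2107 → Dec 5, 2107: 30 days (November has 30).
Dec 5, 2107 → Dec 22, 2107: 17 days.
Total: 261 days.

261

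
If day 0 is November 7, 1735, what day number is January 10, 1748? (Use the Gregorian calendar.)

4447

Nov 7, 1735 → Nov 7, 1736: 366 days (Feb 29, 1736 is in that span).
Nov 7, 1736 → Nov 7, 1737: 365 days.
Nov 7, 1737 → Nov 7, 1738: 365 days.
Nov 7, 1738 → Nov 7, 1739: 365 days.
Nov 7, 1739 → Nov 7, 1740: 366 days (Feb 29, 1740 is in that span).
Nov 7, 1740 → Nov 7, 1741: 365 days.
Nov 7, 1741 → Nov 7, 1742: 365 days.
Nov 7, 1742 → Nov 7, 1743: 365 days.
Nov 7, 1743 → Nov 7, 1744: 366 days (Feb 29, 1744 is in that span).
Nov 7, 1744 → Nov 7, 1745: 365 days.
Nov 7, 1745 → Nov 7, 1746: 365 days.
Nov 7, 1746 → Nov 7, 1747: 365 days.
Nov 7, 1747 → Dec 7, 1747: 30 days (November has 30).
Dec 7, 1747 → Jan 7, 1748: 31 days (December has 31).
Jan 7, 1748 → Jan 10, 1748: 3 days.
Total: 4447 days.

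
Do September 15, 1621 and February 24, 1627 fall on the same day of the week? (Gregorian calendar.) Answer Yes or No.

From Sep 15, 1621 to Feb 24, 1627 is 1988 days.
1988 mod 7 = 0, so they are the same weekday.
(Sep 15, 1621 is a Wednesday; Feb 24, 1627 is a Wednesday.)

Yes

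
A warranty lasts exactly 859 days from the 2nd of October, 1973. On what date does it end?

+365 (one year) → Oct 2, 1974 (494 left).
+365 (one year) → Oct 2, 1975 (129 left).
Oct has 31 days: +30 → Nov 1, 1975 (99 left).
Nov has 30 days: +30 → Dec 1, 1975 (69 left).
Dec has 31 days: +31 → Jan 1, 1976 (38 left).
Jan has 31 days: +31 → Feb 1, 1976 (7 left).
+7 → Feb 8, 1976.

February 8, 1976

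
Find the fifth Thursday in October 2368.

October 1, 2368 is a Tuesday.
The first Thursday is therefore October 3 (2 days later).
The fifth Thursday is 3 + 4×7 = October 31.

October 31, 2368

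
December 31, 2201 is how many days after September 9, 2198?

1208

Sep 9, 2198 → Sep 9, 2199: 365 days.
Sep 9, 2199 → Sep 9, 2200: 365 days.
Sep 9, 2200 → Sep 9, 2201: 365 days.
Sep 9, 2201 → Oct 9, 2201: 30 days (September has 30).
Oct 9, 2201 → Nov 9, 2201: 31 days (October has 31).
Nov 9, 2201 → Dec 9, 2201: 30 days (November has 30).
Dec 9, 2201 → Dec 31, 2201: 22 days.
Total: 1208 days.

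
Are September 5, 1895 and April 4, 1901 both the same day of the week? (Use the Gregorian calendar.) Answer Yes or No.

From Sep 5, 1895 to Apr 4, 1901 is 2037 days.
2037 mod 7 = 0, so they are the same weekday.
(Sep 5, 1895 is a Thursday; Apr 4, 1901 is a Thursday.)

Yes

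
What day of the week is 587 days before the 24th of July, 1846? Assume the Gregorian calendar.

First find the weekday of Jul 24, 1846. Doomsday rule: the anchor day for the 1800s is Friday. For year 46: 46÷12 = 3 r 10, and 10÷4 = 2, so 3+10+2 = 15.
Friday + 15 ≡ Saturday — that's 1846's doomsday.
In July the doomsday date is Jul 11.
Jul 24 is 13 days after Jul 11; 13 mod 7 = 6, so Saturday + 6 = Friday.
587 mod 7 = 6, so 587 days before a Friday is Friday − 6 = Saturday.

Saturday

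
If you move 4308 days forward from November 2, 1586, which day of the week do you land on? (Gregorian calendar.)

First find the weekday of Nov 2, 1586. Doomsday rule: the anchor day for the 1500s is Wednesday. For year 86: 86÷12 = 7 r 2, and 2÷4 = 0, so 7+2+0 = 9.
Wednesday + 9 ≡ Friday — that's 1586's doomsday.
In November the doomsday date is Nov 7.
Nov 2 is 5 days before Nov 7; 5 mod 7 = 5, so Friday − 5 = Sunday.
4308 mod 7 = 3, so 4308 days after a Sunday is Sunday + 3 = Wednesday.

Wednesday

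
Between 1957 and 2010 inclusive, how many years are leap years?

13

Multiples of 4 in [1957,2010]: 13.
Of those, multiples of 100: 1 (not leap unless ÷400).
Multiples of 400: 1.
Leap years = 13 − 1 + 1 = 13.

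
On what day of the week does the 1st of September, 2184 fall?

Doomsday rule: the anchor day for the 2100s is Sunday. For year 84: 84÷12 = 7 r 0, and 0÷4 = 0, so 7+0+0 = 7.
Sunday + 7 ≡ Sunday — that's 2184's doomsday.
In September the doomsday date is Sep 5.
Sep 1 is 4 days before Sep 5; 4 mod 7 = 4, so Sunday − 4 = Wednesday.

Wednesday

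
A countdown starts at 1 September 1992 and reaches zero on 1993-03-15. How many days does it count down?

Sep 1, 1992 → Oct 1, 1992: 30 days (September has 30).
Oct 1, 1992 → Nov 1, 1992: 31 days (October has 31).
Nov 1, 1992 → Dec 1, 1992: 30 days (November has 30).
Dec 1, 1992 → Jan 1, 1993: 31 days (December has 31).
Jan 1, 1993 → Feb 1, 1993: 31 days (January has 31).
Feb 1, 1993 → Mar 1, 1993: 28 days (February has 28).
Mar 1, 1993 → Mar 15, 1993: 14 days.
Total: 195 days.

195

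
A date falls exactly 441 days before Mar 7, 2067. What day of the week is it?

First find the weekday of Mar 7, 2067. Doomsday rule: the anchor day for the 2000s is Tuesday. For year 67: 67÷12 = 5 r 7, and 7÷4 = 1, so 5+7+1 = 13.
Tuesday + 13 ≡ Monday — that's 2067's doomsday.
In March the doomsday date is Mar 14.
Mar 7 is 7 days before Mar 14; 7 mod 7 = 0, so Monday − 0 = Monday.
441 mod 7 = 0, so 441 days before a Monday is Monday − 0 = Monday.

Monday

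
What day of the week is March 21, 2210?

Doomsday rule: the anchor day for the 2200s is Friday. For year 10: 10÷12 = 0 r 10, and 10÷4 = 2, so 0+10+2 = 12.
Friday + 12 ≡ Wednesday — that's 2210's doomsday.
In March the doomsday date is Mar 14.
Mar 21 is 7 days after Mar 14; 7 mod 7 = 0, so Wednesday + 0 = Wednesday.

Wednesday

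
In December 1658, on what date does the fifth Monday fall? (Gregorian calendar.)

December 30, 1658

December 1, 1658 is a Sunday.
The first Monday is therefore December 2 (1 days later).
The fifth Monday is 2 + 4×7 = December 30.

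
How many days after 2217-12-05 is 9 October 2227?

3595

Dec 5, 2217 → Dec 5, 2218: 365 days.
Dec 5, 2218 → Dec 5, 2219: 365 days.
Dec 5, 2219 → Dec 5, 2220: 366 days (Feb 29, 2220 is in that span).
Dec 5, 2220 → Dec 5, 2221: 365 days.
Dec 5, 2221 → Dec 5, 2222: 365 days.
Dec 5, 2222 → Dec 5, 2223: 365 days.
Dec 5, 2223 → Dec 5, 2224: 366 days (Feb 29, 2224 is in that span).
Dec 5, 2224 → Dec 5, 2225: 365 days.
Dec 5, 2225 → Dec 5, 2226: 365 days.
Dec 5, 2226 → Jan 5, 2227: 31 days (December has 31).
Jan 5, 2227 → Feb 5, 2227: 31 days (January has 31).
Feb 5, 2227 → Mar 5, 2227: 28 days (February has 28).
Mar 5, 2227 → Apr 5, 2227: 31 days (March has 31).
Apr 5, 2227 → May 5, 2227: 30 days (April has 30).
May 5, 2227 → Jun 5, 2227: 31 days (May has 31).
Jun 5, 2227 → Jul 5, 2227: 30 days (June has 30).
Jul 5, 2227 → Aug 5, 2227: 31 days (July has 31).
Aug 5, 2227 → Sep 5, 2227: 31 days (August has 31).
Sep 5, 2227 → Oct 5, 2227: 30 days (September has 30).
Oct 5, 2227 → Oct 9, 2227: 4 days.
Total: 3595 days.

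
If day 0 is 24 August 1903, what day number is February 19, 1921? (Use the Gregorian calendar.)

6389

Aug 24, 1903 → Aug 24, 1904: 366 days (Feb 29, 1904 is in that span).
Aug 24, 1904 → Aug 24, 1905: 365 days.
Aug 24, 1905 → Aug 24, 1906: 365 days.
Aug 24, 1906 → Aug 24, 1907: 365 days.
Aug 24, 1907 → Aug 24, 1908: 366 days (Feb 29, 1908 is in that span).
Aug 24, 1908 → Aug 24, 1909: 365 days.
Aug 24, 1909 → Aug 24, 1910: 365 days.
Aug 24, 1910 → Aug 24, 1911: 365 days.
Aug 24, 1911 → Aug 24, 1912: 366 days (Feb 29, 1912 is in that span).
Aug 24, 1912 → Aug 24, 1913: 365 days.
Aug 24, 1913 → Aug 24, 1914: 365 days.
Aug 24, 1914 → Aug 24, 1915: 365 days.
Aug 24, 1915 → Aug 24, 1916: 366 days (Feb 29, 1916 is in that span).
Aug 24, 1916 → Aug 24, 1917: 365 days.
Aug 24, 1917 → Aug 24, 1918: 365 days.
Aug 24, 1918 → Aug 24, 1919: 365 days.
Aug 24, 1919 → Aug 24, 1920: 366 days (Feb 29, 1920 is in that span).
Aug 24, 1920 → Sep 24, 1920: 31 days (August has 31).
Sep 24, 1920 → Oct 24, 1920: 30 days (September has 30).
Oct 24, 1920 → Nov 24, 1920: 31 days (October has 31).
Nov 24, 1920 → Dec 24, 1920: 30 days (November has 30).
Dec 24, 1920 → Jan 24, 1921: 31 days (December has 31).
Jan 24, 1921 → Feb 19, 1921: 26 days.
Total: 6389 days.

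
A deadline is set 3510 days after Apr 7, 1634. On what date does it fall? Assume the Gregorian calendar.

+365 (one year) → Apr 7, 1635 (3145 left).
+366 (one year; includes Feb 29, 1636) → Apr 7, 1636 (2779 left).
+365 (one year) → Apr 7, 1637 (2414 left).
+365 (one year) → Apr 7, 1638 (2049 left).
+365 (one year) → Apr 7, 1639 (1684 left).
+366 (one year; includes Feb 29, 1640) → Apr 7, 1640 (1318 left).
+365 (one year) → Apr 7, 1641 (953 left).
+365 (one year) → Apr 7, 1642 (588 left).
+365 (one year) → Apr 7, 1643 (223 left).
Apr has 30 days: +24 → May 1, 1643 (199 left).
May has 31 days: +31 → Jun 1, 1643 (168 left).
Jun has 30 days: +30 → Jul 1, 1643 (138 left).
Jul has 31 days: +31 → Aug 1, 1643 (107 left).
Aug has 31 days: +31 → Sep 1, 1643 (76 left).
Sep has 30 days: +30 → Oct 1, 1643 (46 left).
Oct has 31 days: +31 → Nov 1, 1643 (15 left).
+15 → Nov 16, 1643.

November 16, 1643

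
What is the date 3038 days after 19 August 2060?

December 13, 2068

+365 (one year) → Aug 19, 2061 (2673 left).
+365 (one year) → Aug 19, 2062 (2308 left).
+365 (one year) → Aug 19, 2063 (1943 left).
+366 (one year; includes Feb 29, 2064) → Aug 19, 2064 (1577 left).
+365 (one year) → Aug 19, 2065 (1212 left).
+365 (one year) → Aug 19, 2066 (847 left).
+365 (one year) → Aug 19, 2067 (482 left).
+366 (one year; includes Feb 29, 2068) → Aug 19, 2068 (116 left).
Aug has 31 days: +13 → Sep 1, 2068 (103 left).
Sep has 30 days: +30 → Oct 1, 2068 (73 left).
Oct has 31 days: +31 → Nov 1, 2068 (42 left).
Nov has 30 days: +30 → Dec 1, 2068 (12 left).
+12 → Dec 13, 2068.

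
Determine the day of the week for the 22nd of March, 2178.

Sunday

Doomsday rule: the anchor day for the 2100s is Sunday. For year 78: 78÷12 = 6 r 6, and 6÷4 = 1, so 6+6+1 = 13.
Sunday + 13 ≡ Saturday — that's 2178's doomsday.
In March the doomsday date is Mar 14.
Mar 22 is 8 days after Mar 14; 8 mod 7 = 1, so Saturday + 1 = Sunday.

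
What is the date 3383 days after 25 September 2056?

December 30, 2065

+365 (one year) → Sep 25, 2057 (3018 left).
+365 (one year) → Sep 25, 2058 (2653 left).
+365 (one year) → Sep 25, 2059 (2288 left).
+366 (one year; includes Feb 29, 2060) → Sep 25, 2060 (1922 left).
+365 (one year) → Sep 25, 2061 (1557 left).
+365 (one year) → Sep 25, 2062 (1192 left).
+365 (one year) → Sep 25, 2063 (827 left).
+366 (one year; includes Feb 29, 2064) → Sep 25, 2064 (461 left).
+365 (one year) → Sep 25, 2065 (96 left).
Sep has 30 days: +6 → Oct 1, 2065 (90 left).
Oct has 31 days: +31 → Nov 1, 2065 (59 left).
Nov has 30 days: +30 → Dec 1, 2065 (29 left).
+29 → Dec 30, 2065.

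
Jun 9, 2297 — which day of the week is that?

Doomsday rule: the anchor day for the 2200s is Friday. For year 97: 97÷12 = 8 r 1, and 1÷4 = 0, so 8+1+0 = 9.
Friday + 9 ≡ Sunday — that's 2297's doomsday.
In June the doomsday date is Jun 6.
Jun 9 is 3 days after Jun 6; 3 mod 7 = 3, so Sunday + 3 = Wednesday.

Wednesday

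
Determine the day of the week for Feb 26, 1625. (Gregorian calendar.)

Doomsday rule: the anchor day for the 1600s is Tuesday. For year 25: 25÷12 = 2 r 1, and 1÷4 = 0, so 2+1+0 = 3.
Tuesday + 3 ≡ Friday — that's 1625's doomsday.
In February the doomsday date is Feb 28 (1625 is not a leap year).
Feb 26 is 2 days before Feb 28; 2 mod 7 = 2, so Friday − 2 = Wednesday.

Wednesday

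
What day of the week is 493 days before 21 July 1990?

Wednesday

First find the weekday of Jul 21, 1990. Doomsday rule: the anchor day for the 1900s is Wednesday. For year 90: 90÷12 = 7 r 6, and 6÷4 = 1, so 7+6+1 = 14.
Wednesday + 14 ≡ Wednesday — that's 1990's doomsday.
In July the doomsday date is Jul 11.
Jul 21 is 10 days after Jul 11; 10 mod 7 = 3, so Wednesday + 3 = Saturday.
493 mod 7 = 3, so 493 days before a Saturday is Saturday − 3 = Wednesday.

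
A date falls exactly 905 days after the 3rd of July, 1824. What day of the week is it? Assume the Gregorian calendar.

Monday

First find the weekday of Jul 3, 1824. Doomsday rule: the anchor day for the 1800s is Friday. For year 24: 24÷12 = 2 r 0, and 0÷4 = 0, so 2+0+0 = 2.
Friday + 2 ≡ Sunday — that's 1824's doomsday.
In July the doomsday date is Jul 11.
Jul 3 is 8 days before Jul 11; 8 mod 7 = 1, so Sunday − 1 = Saturday.
905 mod 7 = 2, so 905 days after a Saturday is Saturday + 2 = Monday.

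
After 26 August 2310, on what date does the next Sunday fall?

August 28, 2310

Aug 26, 2310 is a Friday.
From Friday to the next Sunday is 2 days.
Aug 26, 2310 + 2 = Aug 28, 2310.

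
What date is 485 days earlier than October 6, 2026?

June 8, 2025

−365 (one year) → Oct 6, 2025 (120 left).
−6 → Sep 30, 2025 (end of Sep, 30 days; 114 left).
−30 → Aug 31, 2025 (end of Aug, 31 days; 84 left).
−31 → Jul 31, 2025 (end of Jul, 31 days; 53 left).
−31 → Jun 30, 2025 (end of Jun, 30 days; 22 left).
−22 → Jun 8, 2025.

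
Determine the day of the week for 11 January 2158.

Doomsday rule: the anchor day for the 2100s is Sunday. For year 58: 58÷12 = 4 r 10, and 10÷4 = 2, so 4+10+2 = 16.
Sunday + 16 ≡ Tuesday — that's 2158's doomsday.
In January the doomsday date is Jan 3 (2158 is not a leap year).
Jan 11 is 8 days after Jan 3; 8 mod 7 = 1, so Tuesday + 1 = Wednesday.

Wednesday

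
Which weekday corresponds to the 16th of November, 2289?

Saturday

Doomsday rule: the anchor day for the 2200s is Friday. For year 89: 89÷12 = 7 r 5, and 5÷4 = 1, so 7+5+1 = 13.
Friday + 13 ≡ Thursday — that's 2289's doomsday.
In November the doomsday date is Nov 7.
Nov 16 is 9 days after Nov 7; 9 mod 7 = 2, so Thursday + 2 = Saturday.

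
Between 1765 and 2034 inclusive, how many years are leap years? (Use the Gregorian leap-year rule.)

65

Multiples of 4 in [1765,2034]: 67.
Of those, multiples of 100: 3 (not leap unless ÷400).
Multiples of 400: 1.
Leap years = 67 − 3 + 1 = 65.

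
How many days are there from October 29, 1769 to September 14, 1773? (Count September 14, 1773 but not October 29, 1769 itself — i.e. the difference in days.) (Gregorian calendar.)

Oct 29, 1769 → Oct 29, 1770: 365 days.
Oct 29, 1770 → Oct 29, 1771: 365 days.
Oct 29, 1771 → Oct 29, 1772: 366 days (Feb 29, 1772 is in that span).
Oct 29, 1772 → Nov 29, 1772: 31 days (October has 31).
Nov 29, 1772 → Dec 29, 1772: 30 days (November has 30).
Dec 29, 1772 → Jan 29, 1773: 31 days (December has 31).
Jan 29, 1773 → Feb 28, 1773: 30 days (January has 31).
Feb 28, 1773 → Mar 28, 1773: 28 days (February has 28).
Mar 28, 1773 → Apr 28, 1773: 31 days (March has 31).
Apr 28, 1773 → May 28, 1773: 30 days (April has 30).
May 28, 1773 → Jun 28, 1773: 31 days (May has 31).
Jun 28, 1773 → Jul 28, 1773: 30 days (June has 30).
Jul 28, 1773 → Aug 28, 1773: 31 days (July has 31).
Aug 28, 1773 → Sep 14, 1773: 17 days.
Total: 1416 days.

1416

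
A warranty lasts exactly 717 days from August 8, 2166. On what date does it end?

+365 (one year) → Aug 8, 2167 (352 left).
Aug has 31 days: +24 → Sep 1, 2167 (328 left).
Sep has 30 days: +30 → Oct 1, 2167 (298 left).
Oct has 31 days: +31 → Nov 1, 2167 (267 left).
Nov has 30 days: +30 → Dec 1, 2167 (237 left).
Dec has 31 days: +31 → Jan 1, 2168 (206 left).
Jan has 31 days: +31 → Feb 1, 2168 (175 left).
Feb has 29 days: +29 → Mar 1, 2168 (146 left).
Mar has 31 days: +31 → Apr 1, 2168 (115 left).
Apr has 30 days: +30 → May 1, 2168 (85 left).
May has 31 days: +31 → Jun 1, 2168 (54 left).
Jun has 30 days: +30 → Jul 1, 2168 (24 left).
+24 → Jul 25, 2168.

July 25, 2168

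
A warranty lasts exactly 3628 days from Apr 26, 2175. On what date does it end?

+366 (one year; includes Feb 29, 2176) → Apr 26, 2176 (3262 left).
+365 (one year) → Apr 26, 2177 (2897 left).
+365 (one year) → Apr 26, 2178 (2532 left).
+365 (one year) → Apr 26, 2179 (2167 left).
+366 (one year; includes Feb 29, 2180) → Apr 26, 2180 (1801 left).
+365 (one year) → Apr 26, 2181 (1436 left).
+365 (one year) → Apr 26, 2182 (1071 left).
+365 (one year) → Apr 26, 2183 (706 left).
+366 (one year; includes Feb 29, 2184) → Apr 26, 2184 (340 left).
Apr has 30 days: +5 → May 1, 2184 (335 left).
May has 31 days: +31 → Jun 1, 2184 (304 left).
Jun has 30 days: +30 → Jul 1, 2184 (274 left).
Jul has 31 days: +31 → Aug 1, 2184 (243 left).
Aug has 31 days: +31 → Sep 1, 2184 (212 left).
Sep has 30 days: +30 → Oct 1, 2184 (182 left).
Oct has 31 days: +31 → Nov 1, 2184 (151 left).
Nov has 30 days: +30 → Dec 1, 2184 (121 left).
Dec has 31 days: +31 → Jan 1, 2185 (90 left).
Jan has 31 days: +31 → Feb 1, 2185 (59 left).
Feb has 28 days: +28 → Mar 1, 2185 (31 left).
Mar has 31 days: +31 → Apr 1, 2185 (0 left).

April 1, 2185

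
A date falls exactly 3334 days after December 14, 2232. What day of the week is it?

First find the weekday of Dec 14, 2232. Doomsday rule: the anchor day for the 2200s is Friday. For year 32: 32÷12 = 2 r 8, and 8÷4 = 2, so 2+8+2 = 12.
Friday + 12 ≡ Wednesday — that's 2232's doomsday.
In December the doomsday date is Dec 12.
Dec 14 is 2 days after Dec 12; 2 mod 7 = 2, so Wednesday + 2 = Friday.
3334 mod 7 = 2, so 3334 days after a Friday is Friday + 2 = Sunday.

Sunday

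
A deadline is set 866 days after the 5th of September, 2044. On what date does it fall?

+365 (one year) → Sep 5, 2045 (501 left).
+365 (one year) → Sep 5, 2046 (136 left).
Sep has 30 days: +26 → Oct 1, 2046 (110 left).
Oct has 31 days: +31 → Nov 1, 2046 (79 left).
Nov has 30 days: +30 → Dec 1, 2046 (49 left).
Dec has 31 days: +31 → Jan 1, 2047 (18 left).
+18 → Jan 19, 2047.

January 19, 2047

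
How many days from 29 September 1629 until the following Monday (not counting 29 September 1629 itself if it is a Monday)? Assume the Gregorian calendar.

Sep 29, 1629 is a Saturday.
From Saturday to the next Monday is 2 days.

2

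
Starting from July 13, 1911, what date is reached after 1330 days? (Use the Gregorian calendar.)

March 4, 1915

+366 (one year; includes Feb 29, 1912) → Jul 13, 1912 (964 left).
+365 (one year) → Jul 13, 1913 (599 left).
+365 (one year) → Jul 13, 1914 (234 left).
Jul has 31 days: +19 → Aug 1, 1914 (215 left).
Aug has 31 days: +31 → Sep 1, 1914 (184 left).
Sep has 30 days: +30 → Oct 1, 1914 (154 left).
Oct has 31 days: +31 → Nov 1, 1914 (123 left).
Nov has 30 days: +30 → Dec 1, 1914 (93 left).
Dec has 31 days: +31 → Jan 1, 1915 (62 left).
Jan has 31 days: +31 → Feb 1, 1915 (31 left).
Feb has 28 days: +28 → Mar 1, 1915 (3 left).
+3 → Mar 4, 1915.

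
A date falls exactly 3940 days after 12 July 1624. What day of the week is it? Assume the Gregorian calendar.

Thursday

First find the weekday of Jul 12, 1624. Doomsday rule: the anchor day for the 1600s is Tuesday. For year 24: 24÷12 = 2 r 0, and 0÷4 = 0, so 2+0+0 = 2.
Tuesday + 2 ≡ Thursday — that's 1624's doomsday.
In July the doomsday date is Jul 11.
Jul 12 is 1 day after Jul 11; 1 mod 7 = 1, so Thursday + 1 = Friday.
3940 mod 7 = 6, so 3940 days after a Friday is Friday + 6 = Thursday.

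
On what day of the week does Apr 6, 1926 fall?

Tuesday

Doomsday rule: the anchor day for the 1900s is Wednesday. For year 26: 26÷12 = 2 r 2, and 2÷4 = 0, so 2+2+0 = 4.
Wednesday + 4 ≡ Sunday — that's 1926's doomsday.
In April the doomsday date is Apr 4.
Apr 6 is 2 days after Apr 4; 2 mod 7 = 2, so Sunday + 2 = Tuesday.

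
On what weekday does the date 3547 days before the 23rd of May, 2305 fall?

First find the weekday of May 23, 2305. Doomsday rule: the anchor day for the 2300s is Wednesday. For year 05: 5÷12 = 0 r 5, and 5÷4 = 1, so 0+5+1 = 6.
Wednesday + 6 ≡ Tuesday — that's 2305's doomsday.
In May the doomsday date is May 9.
May 23 is 14 days after May 9; 14 mod 7 = 0, so Tuesday + 0 = Tuesday.
3547 mod 7 = 5, so 3547 days before a Tuesday is Tuesday − 5 = Thursday.

Thursday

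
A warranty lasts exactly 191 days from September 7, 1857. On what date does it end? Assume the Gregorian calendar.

Sep has 30 days: +24 → Oct 1, 1857 (167 left).
Oct has 31 days: +31 → Nov 1, 1857 (136 left).
Nov has 30 days: +30 → Dec 1, 1857 (106 left).
Dec has 31 days: +31 → Jan 1, 1858 (75 left).
Jan has 31 days: +31 → Feb 1, 1858 (44 left).
Feb has 28 days: +28 → Mar 1, 1858 (16 left).
+16 → Mar 17, 1858.

March 17, 1858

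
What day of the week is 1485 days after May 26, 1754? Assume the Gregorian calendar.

Monday

First find the weekday of May 26, 1754. Doomsday rule: the anchor day for the 1700s is Sunday. For year 54: 54÷12 = 4 r 6, and 6÷4 = 1, so 4+6+1 = 11.
Sunday + 11 ≡ Thursday — that's 1754's doomsday.
In May the doomsday date is May 9.
May 26 is 17 days after May 9; 17 mod 7 = 3, so Thursday + 3 = Sunday.
1485 mod 7 = 1, so 1485 days after a Sunday is Sunday + 1 = Monday.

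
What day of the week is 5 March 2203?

Saturday

Doomsday rule: the anchor day for the 2200s is Friday. For year 03: 3÷12 = 0 r 3, and 3÷4 = 0, so 0+3+0 = 3.
Friday + 3 ≡ Monday — that's 2203's doomsday.
In March the doomsday date is Mar 14.
Mar 5 is 9 days before Mar 14; 9 mod 7 = 2, so Monday − 2 = Saturday.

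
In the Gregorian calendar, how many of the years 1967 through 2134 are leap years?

41

Multiples of 4 in [1967,2134]: 42.
Of those, multiples of 100: 2 (not leap unless ÷400).
Multiples of 400: 1.
Leap years = 42 − 2 + 1 = 41.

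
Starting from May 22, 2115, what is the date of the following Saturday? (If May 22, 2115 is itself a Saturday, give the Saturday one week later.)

May 25, 2115

May 22, 2115 is a Wednesday.
From Wednesday to the next Saturday is 3 days.
May 22, 2115 + 3 = May 25, 2115.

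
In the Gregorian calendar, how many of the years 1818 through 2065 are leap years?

61

Multiples of 4 in [1818,2065]: 62.
Of those, multiples of 100: 2 (not leap unless ÷400).
Multiples of 400: 1.
Leap years = 62 − 2 + 1 = 61.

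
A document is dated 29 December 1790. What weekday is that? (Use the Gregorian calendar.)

Doomsday rule: the anchor day for the 1700s is Sunday. For year 90: 90÷12 = 7 r 6, and 6÷4 = 1, so 7+6+1 = 14.
Sunday + 14 ≡ Sunday — that's 1790's doomsday.
In December the doomsday date is Dec 12.
Dec 29 is 17 days after Dec 12; 17 mod 7 = 3, so Sunday + 3 = Wednesday.

Wednesday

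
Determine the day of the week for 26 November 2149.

Doomsday rule: the anchor day for the 2100s is Sunday. For year 49: 49÷12 = 4 r 1, and 1÷4 = 0, so 4+1+0 = 5.
Sunday + 5 ≡ Friday — that's 2149's doomsday.
In November the doomsday date is Nov 7.
Nov 26 is 19 days after Nov 7; 19 mod 7 = 5, so Friday + 5 = Wednesday.

Wednesday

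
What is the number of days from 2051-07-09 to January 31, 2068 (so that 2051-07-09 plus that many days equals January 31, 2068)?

6050

Jul 9, 2051 → Jul 9, 2052: 366 days (Feb 29, 2052 is in that span).
Jul 9, 2052 → Jul 9, 2053: 365 days.
Jul 9, 2053 → Jul 9, 2054: 365 days.
Jul 9, 2054 → Jul 9, 2055: 365 days.
Jul 9, 2055 → Jul 9, 2056: 366 days (Feb 29, 2056 is in that span).
Jul 9, 2056 → Jul 9, 2057: 365 days.
Jul 9, 2057 → Jul 9, 2058: 365 days.
Jul 9, 2058 → Jul 9, 2059: 365 days.
Jul 9, 2059 → Jul 9, 2060: 366 days (Feb 29, 2060 is in that span).
Jul 9, 2060 → Jul 9, 2061: 365 days.
Jul 9, 2061 → Jul 9, 2062: 365 days.
Jul 9, 2062 → Jul 9, 2063: 365 days.
Jul 9, 2063 → Jul 9, 2064: 366 days (Feb 29, 2064 is in that span).
Jul 9, 2064 → Jul 9, 2065: 365 days.
Jul 9, 2065 → Jul 9, 2066: 365 days.
Jul 9, 2066 → Jul 9, 2067: 365 days.
Jul 9, 2067 → Aug 9, 2067: 31 days (July has 31).
Aug 9, 2067 → Sep 9, 2067: 31 days (August has 31).
Sep 9, 2067 → Oct 9, 2067: 30 days (September has 30).
Oct 9, 2067 → Nov 9, 2067: 31 days (October has 31).
Nov 9, 2067 → Dec 9, 2067: 30 days (November has 30).
Dec 9, 2067 → Jan 9, 2068: 31 days (December has 31).
Jan 9, 2068 → Jan 31, 2068: 22 days.
Total: 6050 days.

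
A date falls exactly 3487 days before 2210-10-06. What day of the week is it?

First find the weekday of Oct 6, 2210. Doomsday rule: the anchor day for the 2200s is Friday. For year 10: 10÷12 = 0 r 10, and 10÷4 = 2, so 0+10+2 = 12.
Friday + 12 ≡ Wednesday — that's 2210's doomsday.
In October the doomsday date is Oct 10.
Oct 6 is 4 days before Oct 10; 4 mod 7 = 4, so Wednesday − 4 = Saturday.
3487 mod 7 = 1, so 3487 days before a Saturday is Saturday − 1 = Friday.

Friday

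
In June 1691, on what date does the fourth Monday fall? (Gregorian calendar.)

June 25, 1691

June 1, 1691 is a Friday.
The first Monday is therefore June 4 (3 days later).
The fourth Monday is 4 + 3×7 = June 25.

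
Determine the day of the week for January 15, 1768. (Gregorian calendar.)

Friday

Doomsday rule: the anchor day for the 1700s is Sunday. For year 68: 68÷12 = 5 r 8, and 8÷4 = 2, so 5+8+2 = 15.
Sunday + 15 ≡ Monday — that's 1768's doomsday.
In January the doomsday date is Jan 4 (1768 is a leap year (divisible by 4)).
Jan 15 is 11 days after Jan 4; 11 mod 7 = 4, so Monday + 4 = Friday.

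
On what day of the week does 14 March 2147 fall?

Tuesday

January 1, 2147 is a Sunday.
Jan 1, 2147 → Feb 1, 2147: 31 days (January has 31).
Feb 1, 2147 → Mar 1, 2147: 28 days (February has 28).
Mar 1, 2147 → Mar 14, 2147: 13 days.
Total: 72 days.
72 mod 7 = 2, so Sunday + 2 = Tuesday.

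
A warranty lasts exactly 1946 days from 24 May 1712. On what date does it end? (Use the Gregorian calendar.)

September 21, 1717

+365 (one year) → May 24, 1713 (1581 left).
+365 (one year) → May 24, 1714 (1216 left).
+365 (one year) → May 24, 1715 (851 left).
+366 (one year; includes Feb 29, 1716) → May 24, 1716 (485 left).
+365 (one year) → May 24, 1717 (120 left).
May has 31 days: +8 → Jun 1, 1717 (112 left).
Jun has 30 days: +30 → Jul 1, 1717 (82 left).
Jul has 31 days: +31 → Aug 1, 1717 (51 left).
Aug has 31 days: +31 → Sep 1, 1717 (20 left).
+20 → Sep 21, 1717.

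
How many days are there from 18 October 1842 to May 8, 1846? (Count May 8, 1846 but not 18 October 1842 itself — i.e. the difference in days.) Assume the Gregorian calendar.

Oct 18, 1842 → Oct 18, 1843: 365 days.
Oct 18, 1843 → Oct 18, 1844: 366 days (Feb 29, 1844 is in that span).
Oct 18, 1844 → Oct 18, 1845: 365 days.
Oct 18, 1845 → Nov 18, 1845: 31 days (October has 31).
Nov 18, 1845 → Dec 18, 1845: 30 days (November has 30).
Dec 18, 1845 → Jan 18, 1846: 31 days (December has 31).
Jan 18, 1846 → Feb 18, 1846: 31 days (January has 31).
Feb 18, 1846 → Mar 18, 1846: 28 days (February has 28).
Mar 18, 1846 → Apr 18, 1846: 31 days (March has 31).
Apr 18, 1846 → May 8, 1846: 20 days.
Total: 1298 days.

1298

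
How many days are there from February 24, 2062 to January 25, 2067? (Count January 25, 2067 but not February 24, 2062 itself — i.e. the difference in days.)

Feb 24, 2062 → Feb 24, 2063: 365 days.
Feb 24, 2063 → Feb 24, 2064: 365 days.
Feb 24, 2064 → Feb 24, 2065: 366 days (Feb 29, 2064 is in that span).
Feb 24, 2065 → Feb 24, 2066: 365 days.
Feb 24, 2066 → Mar 24, 2066: 28 days (February has 28).
Mar 24, 2066 → Apr 24, 2066: 31 days (March has 31).
Apr 24, 2066 → May 24, 2066: 30 days (April has 30).
May 24, 2066 → Jun 24, 2066: 31 days (May has 31).
Jun 24, 2066 → Jul 24, 2066: 30 days (June has 30).
Jul 24, 2066 → Aug 24, 2066: 31 days (July has 31).
Aug 24, 2066 → Sep 24, 2066: 31 days (August has 31).
Sep 24, 2066 → Oct 24, 2066: 30 days (September has 30).
Oct 24, 2066 → Nov 24, 2066: 31 days (October has 31).
Nov 24, 2066 → Dec 24, 2066: 30 days (November has 30).
Dec 24, 2066 → Jan 24, 2067: 31 days (December has 31).
Jan 24, 2067 → Jan 25, 2067: 1 days.
Total: 1796 days.

1796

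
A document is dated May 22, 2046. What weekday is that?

January 1, 2046 is a Monday.
Jan 1, 2046 → Feb 1, 2046: 31 days (January has 31).
Feb 1, 2046 → Mar 1, 2046: 28 days (February has 28).
Mar 1, 2046 → Apr 1, 2046: 31 days (March has 31).
Apr 1, 2046 → May 1, 2046: 30 days (April has 30).
May 1, 2046 → May 22, 2046: 21 days.
Total: 141 days.
141 mod 7 = 1, so Monday + 1 = Tuesday.

Tuesday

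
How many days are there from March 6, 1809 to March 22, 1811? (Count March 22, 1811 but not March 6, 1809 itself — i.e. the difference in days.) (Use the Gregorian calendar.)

Mar 6, 1809 → Mar 6, 1810: 365 days.
Mar 6, 1810 → Apr 6, 1810: 31 days (March has 31).
Apr 6, 1810 → May 6, 1810: 30 days (April has 30).
May 6, 1810 → Jun 6, 1810: 31 days (May has 31).
Jun 6, 1810 → Jul 6, 1810: 30 days (June has 30).
Jul 6, 1810 → Aug 6, 1810: 31 days (July has 31).
Aug 6, 1810 → Sep 6, 1810: 31 days (August has 31).
Sep 6, 1810 → Oct 6, 1810: 30 days (September has 30).
Oct 6, 1810 → Nov 6, 1810: 31 days (October has 31).
Nov 6, 1810 → Dec 6, 1810: 30 days (November has 30).
Dec 6, 1810 → Jan 6, 1811: 31 days (December has 31).
Jan 6, 1811 → Feb 6, 1811: 31 days (January has 31).
Feb 6, 1811 → Mar 6, 1811: 28 days (February has 28).
Mar 6, 1811 → Mar 22, 1811: 16 days.
Total: 746 days.

746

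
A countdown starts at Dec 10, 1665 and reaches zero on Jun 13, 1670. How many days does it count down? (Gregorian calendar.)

Dec 10, 1665 → Dec 10, 1666: 365 days.
Dec 10, 1666 → Dec 10, 1667: 365 days.
Dec 10, 1667 → Dec 10, 1668: 366 days (Feb 29, 1668 is in that span).
Dec 10, 1668 → Dec 10, 1669: 365 days.
Dec 10, 1669 → Jan 10, 1670: 31 days (December has 31).
Jan 10, 1670 → Feb 10, 1670: 31 days (January has 31).
Feb 10, 1670 → Mar 10, 1670: 28 days (February has 28).
Mar 10, 1670 → Apr 10, 1670: 31 days (March has 31).
Apr 10, 1670 → May 10, 1670: 30 days (April has 30).
May 10, 1670 → Jun 10, 1670: 31 days (May has 31).
Jun 10, 1670 → Jun 13, 1670: 3 days.
Total: 1646 days.

1646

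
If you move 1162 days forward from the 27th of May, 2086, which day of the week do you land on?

Monday

First find the weekday of May 27, 2086. Doomsday rule: the anchor day for the 2000s is Tuesday. For year 86: 86÷12 = 7 r 2, and 2÷4 = 0, so 7+2+0 = 9.
Tuesday + 9 ≡ Thursday — that's 2086's doomsday.
In May the doomsday date is May 9.
May 27 is 18 days after May 9; 18 mod 7 = 4, so Thursday + 4 = Monday.
1162 mod 7 = 0, so 1162 days after a Monday is Monday + 0 = Monday.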